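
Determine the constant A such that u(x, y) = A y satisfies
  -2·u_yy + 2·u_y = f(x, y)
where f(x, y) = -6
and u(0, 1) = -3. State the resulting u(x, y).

Substitute the ansatz u = A y into the left-hand side.
Derivatives of the ansatz:
  u_yy = 0
  u_y = A
Term by term:
  -2·u_yy = 0
  2·u_y = 2 A
So the left-hand side equals
  2 A
This must equal f(x, y) = -6 identically.
Matching coefficients of the independent functions:
  [constant term]:  2 A = -6
Solving: A = -3.
Check against the point condition:
  u(0, 1) = -3  ⟹  A = -3  ✓
Hence u(x, y) = - 3 y.

Answer: u(x, y) = - 3 y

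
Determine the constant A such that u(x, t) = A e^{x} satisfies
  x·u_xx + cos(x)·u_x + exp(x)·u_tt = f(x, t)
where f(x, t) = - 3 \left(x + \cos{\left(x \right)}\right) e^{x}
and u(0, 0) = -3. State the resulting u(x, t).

Substitute the ansatz u = A e^{x} into the left-hand side.
Derivatives of the ansatz:
  u_xx = A e^{x}
  u_x = A e^{x}
  u_tt = 0
Term by term:
  x·u_xx = A x e^{x}
  cos(x)·u_x = A e^{x} \cos{\left(x \right)}
  exp(x)·u_tt = 0
So the left-hand side equals
  A x e^{x} + A e^{x} \cos{\left(x \right)}
This must equal f(x, t) identically; expanded, f = - 3 x e^{x} - 3 e^{x} \cos{\left(x \right)}.
Matching coefficients of the independent functions:
  [x e^{x}, e^{x} \cos{\left(x \right)}]:  A = -3
Solving: A = -3.
Check against the point condition:
  u(0, 0) = -3  ⟹  A = -3  ✓
Hence u(x, t) = - 3 e^{x}.

Answer: u(x, t) = - 3 e^{x}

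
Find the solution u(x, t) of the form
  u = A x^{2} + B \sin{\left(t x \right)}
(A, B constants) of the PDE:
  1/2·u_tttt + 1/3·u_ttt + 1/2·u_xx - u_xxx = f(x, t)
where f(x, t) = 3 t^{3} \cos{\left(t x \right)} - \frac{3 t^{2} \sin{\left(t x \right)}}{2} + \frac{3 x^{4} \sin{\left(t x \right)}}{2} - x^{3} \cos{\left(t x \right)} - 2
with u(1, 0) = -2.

Answer: u(x, t) = - 2 x^{2} + 3 \sin{\left(t x \right)}

Derivation:
Substitute the ansatz u = A x^{2} + B \sin{\left(t x \right)} into the left-hand side.
Derivatives of the ansatz:
  u_tttt = B x^{4} \sin{\left(t x \right)}
  u_ttt = - B x^{3} \cos{\left(t x \right)}
  u_xx = 2 A - B t^{2} \sin{\left(t x \right)}
  u_xxx = - B t^{3} \cos{\left(t x \right)}
Term by term:
  1/2·u_tttt = \frac{B x^{4} \sin{\left(t x \right)}}{2}
  1/3·u_ttt = - \frac{B x^{3} \cos{\left(t x \right)}}{3}
  1/2·u_xx = A - \frac{B t^{2} \sin{\left(t x \right)}}{2}
  -u_xxx = B t^{3} \cos{\left(t x \right)}
So the left-hand side equals
  A + B t^{3} \cos{\left(t x \right)} - \frac{B t^{2} \sin{\left(t x \right)}}{2} + \frac{B x^{4} \sin{\left(t x \right)}}{2} - \frac{B x^{3} \cos{\left(t x \right)}}{3}
This must equal f(x, t) = 3 t^{3} \cos{\left(t x \right)} - \frac{3 t^{2} \sin{\left(t x \right)}}{2} + \frac{3 x^{4} \sin{\left(t x \right)}}{2} - x^{3} \cos{\left(t x \right)} - 2 identically.
Matching coefficients of the independent functions:
  [constant term]:  A = -2
  [t^{2} \sin{\left(t x \right)}]:  - \frac{B}{2} = - \frac{3}{2}
  [t^{3} \cos{\left(t x \right)}]:  B = 3
  [x^{3} \cos{\left(t x \right)}]:  - \frac{B}{3} = -1
  [x^{4} \sin{\left(t x \right)}]:  \frac{B}{2} = \frac{3}{2}
Solving: A = -2, B = 3.
Check against the point condition:
  u(1, 0) = -2  ⟹  A = -2  ✓
Hence u(x, t) = - 2 x^{2} + 3 \sin{\left(t x \right)}.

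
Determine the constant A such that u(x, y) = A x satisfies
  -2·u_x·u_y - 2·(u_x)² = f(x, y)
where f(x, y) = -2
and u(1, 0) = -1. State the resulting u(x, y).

Answer: u(x, y) = - x

Derivation:
Substitute the ansatz u = A x into the left-hand side.
Derivatives of the ansatz:
  u_x = A
  u_y = 0
Term by term:
  -2·u_x·u_y = 0
  -2·(u_x)² = - 2 A^{2}
So the left-hand side equals
  - 2 A^{2}
This must equal f(x, y) = -2 identically.
Matching coefficients of the independent functions:
  [constant term]:  - 2 A^{2} = -2
These equations allow (A) = (-1) or (1).
Impose the point condition(s):
  u(1, 0) = -1  ⟹  A = -1
Only A = -1 satisfies everything.
Hence u(x, y) = - x.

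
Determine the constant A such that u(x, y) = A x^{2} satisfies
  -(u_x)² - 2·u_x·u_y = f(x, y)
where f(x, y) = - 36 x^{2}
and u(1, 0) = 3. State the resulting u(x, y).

Substitute the ansatz u = A x^{2} into the left-hand side.
Derivatives of the ansatz:
  u_x = 2 A x
  u_y = 0
Term by term:
  -(u_x)² = - 4 A^{2} x^{2}
  -2·u_x·u_y = 0
So the left-hand side equals
  - 4 A^{2} x^{2}
This must equal f(x, y) = - 36 x^{2} identically.
Matching coefficients of the independent functions:
  [x^{2}]:  - 4 A^{2} = -36
These equations allow (A) = (-3) or (3).
Impose the point condition(s):
  u(1, 0) = 3  ⟹  A = 3
Only A = 3 satisfies everything.
Hence u(x, y) = 3 x^{2}.

Answer: u(x, y) = 3 x^{2}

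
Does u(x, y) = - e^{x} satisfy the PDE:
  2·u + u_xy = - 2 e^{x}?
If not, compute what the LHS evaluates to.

Answer: Yes

Derivation:
Evaluate each term of the left-hand side for u = - e^{x}.
Derivatives:
  u_xy = 0
Terms:
  2·u = - 2 e^{x}
  u_xy = 0
Sum: LHS = - 2 e^{x}
This is exactly the given right-hand side, so u is a solution.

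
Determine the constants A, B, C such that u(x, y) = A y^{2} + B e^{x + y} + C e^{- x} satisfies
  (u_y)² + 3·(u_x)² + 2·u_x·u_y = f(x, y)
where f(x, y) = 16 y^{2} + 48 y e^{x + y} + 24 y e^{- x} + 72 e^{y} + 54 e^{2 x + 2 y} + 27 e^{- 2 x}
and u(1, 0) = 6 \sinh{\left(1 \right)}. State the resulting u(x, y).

Substitute the ansatz u = A y^{2} + B e^{x + y} + C e^{- x} into the left-hand side.
Derivatives of the ansatz:
  u_y = 2 A y + B e^{x} e^{y}
  u_x = B e^{x} e^{y} - C e^{- x}
Term by term:
  (u_y)² = 4 A^{2} y^{2} + 4 A B y e^{x} e^{y} + B^{2} e^{2 x} e^{2 y}
  3·(u_x)² = 3 B^{2} e^{2 x} e^{2 y} - 6 B C e^{y} + 3 C^{2} e^{- 2 x}
  2·u_x·u_y = 4 A B y e^{x} e^{y} - 4 A C y e^{- x} + 2 B^{2} e^{2 x} e^{2 y} - 2 B C e^{y}
So the left-hand side equals
  4 A^{2} y^{2} + 8 A B y e^{x} e^{y} - 4 A C y e^{- x} + 6 B^{2} e^{2 x} e^{2 y} - 8 B C e^{y} + 3 C^{2} e^{- 2 x}
This must equal f(x, y) identically; expanded, f = 16 y^{2} + 48 y e^{x} e^{y} + 24 y e^{- x} + 54 e^{2 x} e^{2 y} + 72 e^{y} + 27 e^{- 2 x}.
Matching coefficients of the independent functions:
  [y^{2}]:  4 A^{2} = 16
  [y e^{- x}]:  - 4 A C = 24
  [e^{2 x} e^{2 y}]:  6 B^{2} = 54
  [y e^{x} e^{y}]:  8 A B = 48
  [e^{- 2 x}]:  3 C^{2} = 27
  [e^{y}]:  - 8 B C = 72
These equations allow (A, B, C) = (-2, -3, 3) or (2, 3, -3).
Impose the point condition(s):
  u(1, 0) = 6 \sinh{\left(1 \right)}  ⟹  e B + \frac{C}{e} = 6 \sinh{\left(1 \right)}
Only A = 2, B = 3, C = -3 satisfies everything.
Hence u(x, y) = 2 y^{2} + 3 e^{x + y} - 3 e^{- x}.

Answer: u(x, y) = 2 y^{2} + 3 e^{x + y} - 3 e^{- x}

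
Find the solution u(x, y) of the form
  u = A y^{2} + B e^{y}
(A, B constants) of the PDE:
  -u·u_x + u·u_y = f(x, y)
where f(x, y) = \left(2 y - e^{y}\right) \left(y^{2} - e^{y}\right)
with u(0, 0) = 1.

Answer: u(x, y) = - y^{2} + e^{y}

Derivation:
Substitute the ansatz u = A y^{2} + B e^{y} into the left-hand side.
Derivatives of the ansatz:
  u_x = 0
  u_y = 2 A y + B e^{y}
Term by term:
  -u·u_x = 0
  u·u_y = 2 A^{2} y^{3} + A B y^{2} e^{y} + 2 A B y e^{y} + B^{2} e^{2 y}
So the left-hand side equals
  2 A^{2} y^{3} + A B y^{2} e^{y} + 2 A B y e^{y} + B^{2} e^{2 y}
This must equal f(x, y) identically; expanded, f = 2 y^{3} - y^{2} e^{y} - 2 y e^{y} + e^{2 y}.
Matching coefficients of the independent functions:
  [y^{3}]:  2 A^{2} = 2
  [y e^{y}]:  2 A B = -2
  [y^{2} e^{y}]:  A B = -1
  [e^{2 y}]:  B^{2} = 1
These equations allow (A, B) = (-1, 1) or (1, -1).
Impose the point condition(s):
  u(0, 0) = 1  ⟹  B = 1
Only A = -1, B = 1 satisfies everything.
Hence u(x, y) = - y^{2} + e^{y}.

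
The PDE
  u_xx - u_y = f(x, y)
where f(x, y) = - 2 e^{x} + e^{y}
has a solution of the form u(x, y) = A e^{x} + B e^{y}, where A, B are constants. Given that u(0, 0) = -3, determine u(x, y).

Substitute the ansatz u = A e^{x} + B e^{y} into the left-hand side.
Derivatives of the ansatz:
  u_xx = A e^{x}
  u_y = B e^{y}
Term by term:
  u_xx = A e^{x}
  -u_y = - B e^{y}
So the left-hand side equals
  A e^{x} - B e^{y}
This must equal f(x, y) = - 2 e^{x} + e^{y} identically.
Matching coefficients of the independent functions:
  [e^{x}]:  A = -2
  [e^{y}]:  - B = 1
Solving: A = -2, B = -1.
Check against the point condition:
  u(0, 0) = -3  ⟹  A + B = -3  ✓
Hence u(x, y) = - 2 e^{x} - e^{y}.

Answer: u(x, y) = - 2 e^{x} - e^{y}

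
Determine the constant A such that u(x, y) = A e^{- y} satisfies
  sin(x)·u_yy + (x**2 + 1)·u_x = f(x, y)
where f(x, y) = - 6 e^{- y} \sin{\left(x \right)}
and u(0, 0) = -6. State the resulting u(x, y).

Substitute the ansatz u = A e^{- y} into the left-hand side.
Derivatives of the ansatz:
  u_yy = A e^{- y}
  u_x = 0
Term by term:
  sin(x)·u_yy = A e^{- y} \sin{\left(x \right)}
  (x**2 + 1)·u_x = 0
So the left-hand side equals
  A e^{- y} \sin{\left(x \right)}
This must equal f(x, y) = - 6 e^{- y} \sin{\left(x \right)} identically.
Matching coefficients of the independent functions:
  [e^{- y} \sin{\left(x \right)}]:  A = -6
Solving: A = -6.
Check against the point condition:
  u(0, 0) = -6  ⟹  A = -6  ✓
Hence u(x, y) = - 6 e^{- y}.

Answer: u(x, y) = - 6 e^{- y}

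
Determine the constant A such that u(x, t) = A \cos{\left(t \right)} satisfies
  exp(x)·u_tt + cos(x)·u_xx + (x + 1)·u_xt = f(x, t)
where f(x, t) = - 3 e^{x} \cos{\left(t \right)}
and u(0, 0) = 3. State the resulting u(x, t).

Substitute the ansatz u = A \cos{\left(t \right)} into the left-hand side.
Derivatives of the ansatz:
  u_tt = - A \cos{\left(t \right)}
  u_xx = 0
  u_xt = 0
Term by term:
  exp(x)·u_tt = - A e^{x} \cos{\left(t \right)}
  cos(x)·u_xx = 0
  (x + 1)·u_xt = 0
So the left-hand side equals
  - A e^{x} \cos{\left(t \right)}
This must equal f(x, t) = - 3 e^{x} \cos{\left(t \right)} identically.
Matching coefficients of the independent functions:
  [e^{x} \cos{\left(t \right)}]:  - A = -3
Solving: A = 3.
Check against the point condition:
  u(0, 0) = 3  ⟹  A = 3  ✓
Hence u(x, t) = 3 \cos{\left(t \right)}.

Answer: u(x, t) = 3 \cos{\left(t \right)}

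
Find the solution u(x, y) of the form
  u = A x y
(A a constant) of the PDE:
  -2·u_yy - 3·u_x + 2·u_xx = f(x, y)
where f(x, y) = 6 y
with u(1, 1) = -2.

Answer: u(x, y) = - 2 x y

Derivation:
Substitute the ansatz u = A x y into the left-hand side.
Derivatives of the ansatz:
  u_yy = 0
  u_x = A y
  u_xx = 0
Term by term:
  -2·u_yy = 0
  -3·u_x = - 3 A y
  2·u_xx = 0
So the left-hand side equals
  - 3 A y
This must equal f(x, y) = 6 y identically.
Matching coefficients of the independent functions:
  [y]:  - 3 A = 6
Solving: A = -2.
Check against the point condition:
  u(1, 1) = -2  ⟹  A = -2  ✓
Hence u(x, y) = - 2 x y.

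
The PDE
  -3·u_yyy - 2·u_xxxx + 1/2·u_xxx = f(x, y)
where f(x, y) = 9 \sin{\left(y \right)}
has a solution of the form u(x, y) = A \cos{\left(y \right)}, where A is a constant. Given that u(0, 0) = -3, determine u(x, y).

Answer: u(x, y) = - 3 \cos{\left(y \right)}

Derivation:
Substitute the ansatz u = A \cos{\left(y \right)} into the left-hand side.
Derivatives of the ansatz:
  u_yyy = A \sin{\left(y \right)}
  u_xxxx = 0
  u_xxx = 0
Term by term:
  -3·u_yyy = - 3 A \sin{\left(y \right)}
  -2·u_xxxx = 0
  1/2·u_xxx = 0
So the left-hand side equals
  - 3 A \sin{\left(y \right)}
This must equal f(x, y) = 9 \sin{\left(y \right)} identically.
Matching coefficients of the independent functions:
  [\sin{\left(y \right)}]:  - 3 A = 9
Solving: A = -3.
Check against the point condition:
  u(0, 0) = -3  ⟹  A = -3  ✓
Hence u(x, y) = - 3 \cos{\left(y \right)}.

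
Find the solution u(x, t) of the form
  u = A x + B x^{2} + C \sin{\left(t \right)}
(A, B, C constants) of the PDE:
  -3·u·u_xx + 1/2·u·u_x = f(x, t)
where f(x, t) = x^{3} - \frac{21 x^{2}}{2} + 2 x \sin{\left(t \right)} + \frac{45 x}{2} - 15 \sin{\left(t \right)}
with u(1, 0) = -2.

Answer: u(x, t) = x^{2} - 3 x + 2 \sin{\left(t \right)}

Derivation:
Substitute the ansatz u = A x + B x^{2} + C \sin{\left(t \right)} into the left-hand side.
Derivatives of the ansatz:
  u_xx = 2 B
  u_x = A + 2 B x
Term by term:
  -3·u·u_xx = - 6 A B x - 6 B^{2} x^{2} - 6 B C \sin{\left(t \right)}
  1/2·u·u_x = \frac{A^{2} x}{2} + \frac{3 A B x^{2}}{2} + \frac{A C \sin{\left(t \right)}}{2} + B^{2} x^{3} + B C x \sin{\left(t \right)}
So the left-hand side equals
  \frac{A^{2} x}{2} + \frac{3 A B x^{2}}{2} - 6 A B x + \frac{A C \sin{\left(t \right)}}{2} + B^{2} x^{3} - 6 B^{2} x^{2} + B C x \sin{\left(t \right)} - 6 B C \sin{\left(t \right)}
This must equal f(x, t) = x^{3} - \frac{21 x^{2}}{2} + 2 x \sin{\left(t \right)} + \frac{45 x}{2} - 15 \sin{\left(t \right)} identically.
Matching coefficients of the independent functions:
  [x]:  \frac{A^{2}}{2} - 6 A B = \frac{45}{2}
  [x^{2}]:  \frac{3 A B}{2} - 6 B^{2} = - \frac{21}{2}
  [x^{3}]:  B^{2} = 1
  [x \sin{\left(t \right)}]:  B C = 2
  [\sin{\left(t \right)}]:  \frac{A C}{2} - 6 B C = -15
These equations allow (A, B, C) = (-3, 1, 2) or (3, -1, -2).
Impose the point condition(s):
  u(1, 0) = -2  ⟹  A + B = -2
Only A = -3, B = 1, C = 2 satisfies everything.
Hence u(x, t) = x^{2} - 3 x + 2 \sin{\left(t \right)}.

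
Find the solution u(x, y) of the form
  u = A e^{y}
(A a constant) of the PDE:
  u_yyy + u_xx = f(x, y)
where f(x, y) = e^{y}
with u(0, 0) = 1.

Substitute the ansatz u = A e^{y} into the left-hand side.
Derivatives of the ansatz:
  u_yyy = A e^{y}
  u_xx = 0
Term by term:
  u_yyy = A e^{y}
  u_xx = 0
So the left-hand side equals
  A e^{y}
This must equal f(x, y) = e^{y} identically.
Matching coefficients of the independent functions:
  [e^{y}]:  A = 1
Solving: A = 1.
Check against the point condition:
  u(0, 0) = 1  ⟹  A = 1  ✓
Hence u(x, y) = e^{y}.

Answer: u(x, y) = e^{y}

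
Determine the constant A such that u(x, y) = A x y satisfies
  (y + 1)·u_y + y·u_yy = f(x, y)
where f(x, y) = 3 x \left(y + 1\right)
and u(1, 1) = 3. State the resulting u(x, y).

Answer: u(x, y) = 3 x y

Derivation:
Substitute the ansatz u = A x y into the left-hand side.
Derivatives of the ansatz:
  u_y = A x
  u_yy = 0
Term by term:
  (y + 1)·u_y = A x y + A x
  y·u_yy = 0
So the left-hand side equals
  A x y + A x
This must equal f(x, y) = 3 x \left(y + 1\right) identically.
Matching coefficients of the independent functions:
  [x, x y]:  A = 3
Solving: A = 3.
Check against the point condition:
  u(1, 1) = 3  ⟹  A = 3  ✓
Hence u(x, y) = 3 x y.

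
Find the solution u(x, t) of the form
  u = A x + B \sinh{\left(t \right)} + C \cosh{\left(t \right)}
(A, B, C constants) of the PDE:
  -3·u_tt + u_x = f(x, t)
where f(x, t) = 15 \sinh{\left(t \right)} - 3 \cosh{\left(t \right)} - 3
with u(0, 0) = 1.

Answer: u(x, t) = - 3 x - 5 \sinh{\left(t \right)} + \cosh{\left(t \right)}

Derivation:
Substitute the ansatz u = A x + B \sinh{\left(t \right)} + C \cosh{\left(t \right)} into the left-hand side.
Derivatives of the ansatz:
  u_tt = B \sinh{\left(t \right)} + C \cosh{\left(t \right)}
  u_x = A
Term by term:
  -3·u_tt = - 3 B \sinh{\left(t \right)} - 3 C \cosh{\left(t \right)}
  u_x = A
So the left-hand side equals
  A - 3 B \sinh{\left(t \right)} - 3 C \cosh{\left(t \right)}
This must equal f(x, t) = 15 \sinh{\left(t \right)} - 3 \cosh{\left(t \right)} - 3 identically.
Matching coefficients of the independent functions:
  [constant term]:  A = -3
  [\sinh{\left(t \right)}]:  - 3 B = 15
  [\cosh{\left(t \right)}]:  - 3 C = -3
Solving: A = -3, B = -5, C = 1.
Check against the point condition:
  u(0, 0) = 1  ⟹  C = 1  ✓
Hence u(x, t) = - 3 x - 5 \sinh{\left(t \right)} + \cosh{\left(t \right)}.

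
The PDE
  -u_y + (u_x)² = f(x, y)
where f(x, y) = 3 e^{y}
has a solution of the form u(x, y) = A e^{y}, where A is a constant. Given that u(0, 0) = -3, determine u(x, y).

Answer: u(x, y) = - 3 e^{y}

Derivation:
Substitute the ansatz u = A e^{y} into the left-hand side.
Derivatives of the ansatz:
  u_y = A e^{y}
  u_x = 0
Term by term:
  -u_y = - A e^{y}
  (u_x)² = 0
So the left-hand side equals
  - A e^{y}
This must equal f(x, y) = 3 e^{y} identically.
Matching coefficients of the independent functions:
  [e^{y}]:  - A = 3
Solving: A = -3.
Check against the point condition:
  u(0, 0) = -3  ⟹  A = -3  ✓
Hence u(x, y) = - 3 e^{y}.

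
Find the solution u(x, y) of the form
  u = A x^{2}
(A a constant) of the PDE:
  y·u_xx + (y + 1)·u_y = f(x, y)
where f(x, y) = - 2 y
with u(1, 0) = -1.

Substitute the ansatz u = A x^{2} into the left-hand side.
Derivatives of the ansatz:
  u_xx = 2 A
  u_y = 0
Term by term:
  y·u_xx = 2 A y
  (y + 1)·u_y = 0
So the left-hand side equals
  2 A y
This must equal f(x, y) = - 2 y identically.
Matching coefficients of the independent functions:
  [y]:  2 A = -2
Solving: A = -1.
Check against the point condition:
  u(1, 0) = -1  ⟹  A = -1  ✓
Hence u(x, y) = - x^{2}.

Answer: u(x, y) = - x^{2}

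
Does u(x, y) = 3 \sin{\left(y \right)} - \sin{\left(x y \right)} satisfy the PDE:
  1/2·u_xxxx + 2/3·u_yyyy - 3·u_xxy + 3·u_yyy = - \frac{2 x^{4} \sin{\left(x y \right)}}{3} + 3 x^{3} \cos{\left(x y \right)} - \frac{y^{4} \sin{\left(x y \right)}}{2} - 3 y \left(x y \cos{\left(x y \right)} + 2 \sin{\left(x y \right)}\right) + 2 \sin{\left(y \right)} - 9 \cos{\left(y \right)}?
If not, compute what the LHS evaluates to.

Evaluate each term of the left-hand side for u = 3 \sin{\left(y \right)} - \sin{\left(x y \right)}.
Derivatives:
  u_xxxx = - y^{4} \sin{\left(x y \right)}
  u_yyyy = - x^{4} \sin{\left(x y \right)} + 3 \sin{\left(y \right)}
  u_xxy = x y^{2} \cos{\left(x y \right)} + 2 y \sin{\left(x y \right)}
  u_yyy = x^{3} \cos{\left(x y \right)} - 3 \cos{\left(y \right)}
Terms:
  1/2·u_xxxx = - \frac{y^{4} \sin{\left(x y \right)}}{2}
  2/3·u_yyyy = - \frac{2 x^{4} \sin{\left(x y \right)}}{3} + 2 \sin{\left(y \right)}
  -3·u_xxy = - 3 y \left(x y \cos{\left(x y \right)} + 2 \sin{\left(x y \right)}\right)
  3·u_yyy = 3 x^{3} \cos{\left(x y \right)} - 9 \cos{\left(y \right)}
Sum: LHS = - \frac{2 x^{4} \sin{\left(x y \right)}}{3} + 3 x^{3} \cos{\left(x y \right)} - \frac{y^{4} \sin{\left(x y \right)}}{2} - 3 y \left(x y \cos{\left(x y \right)} + 2 \sin{\left(x y \right)}\right) + 2 \sin{\left(y \right)} - 9 \cos{\left(y \right)}
This is exactly the given right-hand side, so u is a solution.

Answer: Yes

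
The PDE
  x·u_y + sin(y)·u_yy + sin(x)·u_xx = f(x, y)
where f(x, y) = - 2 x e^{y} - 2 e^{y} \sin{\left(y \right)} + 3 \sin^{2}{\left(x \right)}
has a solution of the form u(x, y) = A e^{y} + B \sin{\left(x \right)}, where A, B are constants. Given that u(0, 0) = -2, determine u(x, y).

Substitute the ansatz u = A e^{y} + B \sin{\left(x \right)} into the left-hand side.
Derivatives of the ansatz:
  u_y = A e^{y}
  u_yy = A e^{y}
  u_xx = - B \sin{\left(x \right)}
Term by term:
  x·u_y = A x e^{y}
  sin(y)·u_yy = A e^{y} \sin{\left(y \right)}
  sin(x)·u_xx = - B \sin^{2}{\left(x \right)}
So the left-hand side equals
  A x e^{y} + A e^{y} \sin{\left(y \right)} - B \sin^{2}{\left(x \right)}
This must equal f(x, y) = - 2 x e^{y} - 2 e^{y} \sin{\left(y \right)} + 3 \sin^{2}{\left(x \right)} identically.
Matching coefficients of the independent functions:
  [x e^{y}, e^{y} \sin{\left(y \right)}]:  A = -2
  [\sin^{2}{\left(x \right)}]:  - B = 3
Solving: A = -2, B = -3.
Check against the point condition:
  u(0, 0) = -2  ⟹  A = -2  ✓
Hence u(x, y) = - 2 e^{y} - 3 \sin{\left(x \right)}.

Answer: u(x, y) = - 2 e^{y} - 3 \sin{\left(x \right)}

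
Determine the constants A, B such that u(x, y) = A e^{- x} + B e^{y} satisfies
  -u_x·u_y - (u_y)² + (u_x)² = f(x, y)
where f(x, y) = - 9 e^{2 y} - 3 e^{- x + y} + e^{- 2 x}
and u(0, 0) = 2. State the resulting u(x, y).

Answer: u(x, y) = 3 e^{y} - e^{- x}

Derivation:
Substitute the ansatz u = A e^{- x} + B e^{y} into the left-hand side.
Derivatives of the ansatz:
  u_x = - A e^{- x}
  u_y = B e^{y}
Term by term:
  -u_x·u_y = A B e^{- x} e^{y}
  -(u_y)² = - B^{2} e^{2 y}
  (u_x)² = A^{2} e^{- 2 x}
So the left-hand side equals
  A^{2} e^{- 2 x} + A B e^{- x} e^{y} - B^{2} e^{2 y}
This must equal f(x, y) identically; expanded, f = - 9 e^{2 y} - 3 e^{- x} e^{y} + e^{- 2 x}.
Matching coefficients of the independent functions:
  [e^{- x} e^{y}]:  A B = -3
  [e^{- 2 x}]:  A^{2} = 1
  [e^{2 y}]:  - B^{2} = -9
These equations allow (A, B) = (-1, 3) or (1, -3).
Impose the point condition(s):
  u(0, 0) = 2  ⟹  A + B = 2
Only A = -1, B = 3 satisfies everything.
Hence u(x, y) = 3 e^{y} - e^{- x}.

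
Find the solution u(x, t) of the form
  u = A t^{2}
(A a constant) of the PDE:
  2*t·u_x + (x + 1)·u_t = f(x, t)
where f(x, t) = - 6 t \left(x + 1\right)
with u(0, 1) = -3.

Substitute the ansatz u = A t^{2} into the left-hand side.
Derivatives of the ansatz:
  u_x = 0
  u_t = 2 A t
Term by term:
  2*t·u_x = 0
  (x + 1)·u_t = 2 A t x + 2 A t
So the left-hand side equals
  2 A t x + 2 A t
This must equal f(x, t) = - 6 t \left(x + 1\right) identically.
Matching coefficients of the independent functions:
  [t, t x]:  2 A = -6
Solving: A = -3.
Check against the point condition:
  u(0, 1) = -3  ⟹  A = -3  ✓
Hence u(x, t) = - 3 t^{2}.

Answer: u(x, t) = - 3 t^{2}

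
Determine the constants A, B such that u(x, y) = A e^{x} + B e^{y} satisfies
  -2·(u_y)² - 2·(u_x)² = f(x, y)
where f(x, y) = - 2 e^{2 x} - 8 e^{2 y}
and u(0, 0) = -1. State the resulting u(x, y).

Substitute the ansatz u = A e^{x} + B e^{y} into the left-hand side.
Derivatives of the ansatz:
  u_y = B e^{y}
  u_x = A e^{x}
Term by term:
  -2·(u_y)² = - 2 B^{2} e^{2 y}
  -2·(u_x)² = - 2 A^{2} e^{2 x}
So the left-hand side equals
  - 2 A^{2} e^{2 x} - 2 B^{2} e^{2 y}
This must equal f(x, y) = - 2 e^{2 x} - 8 e^{2 y} identically.
Matching coefficients of the independent functions:
  [e^{2 x}]:  - 2 A^{2} = -2
  [e^{2 y}]:  - 2 B^{2} = -8
These equations allow (A, B) = (-1, -2) or (-1, 2) or (1, -2) or (1, 2).
Impose the point condition(s):
  u(0, 0) = -1  ⟹  A + B = -1
Only A = 1, B = -2 satisfies everything.
Hence u(x, y) = e^{x} - 2 e^{y}.

Answer: u(x, y) = e^{x} - 2 e^{y}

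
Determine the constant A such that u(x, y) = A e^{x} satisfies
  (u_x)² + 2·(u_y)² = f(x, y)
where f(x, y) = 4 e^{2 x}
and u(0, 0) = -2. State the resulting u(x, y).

Answer: u(x, y) = - 2 e^{x}

Derivation:
Substitute the ansatz u = A e^{x} into the left-hand side.
Derivatives of the ansatz:
  u_x = A e^{x}
  u_y = 0
Term by term:
  (u_x)² = A^{2} e^{2 x}
  2·(u_y)² = 0
So the left-hand side equals
  A^{2} e^{2 x}
This must equal f(x, y) = 4 e^{2 x} identically.
Matching coefficients of the independent functions:
  [e^{2 x}]:  A^{2} = 4
These equations allow (A) = (-2) or (2).
Impose the point condition(s):
  u(0, 0) = -2  ⟹  A = -2
Only A = -2 satisfies everything.
Hence u(x, y) = - 2 e^{x}.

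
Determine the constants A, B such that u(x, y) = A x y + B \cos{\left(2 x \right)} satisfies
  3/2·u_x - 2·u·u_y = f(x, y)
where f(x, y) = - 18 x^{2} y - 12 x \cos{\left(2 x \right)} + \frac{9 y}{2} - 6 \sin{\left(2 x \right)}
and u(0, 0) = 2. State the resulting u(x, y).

Substitute the ansatz u = A x y + B \cos{\left(2 x \right)} into the left-hand side.
Derivatives of the ansatz:
  u_x = A y - 2 B \sin{\left(2 x \right)}
  u_y = A x
Term by term:
  3/2·u_x = \frac{3 A y}{2} - 3 B \sin{\left(2 x \right)}
  -2·u·u_y = - 2 A^{2} x^{2} y - 2 A B x \cos{\left(2 x \right)}
So the left-hand side equals
  - 2 A^{2} x^{2} y - 2 A B x \cos{\left(2 x \right)} + \frac{3 A y}{2} - 3 B \sin{\left(2 x \right)}
This must equal f(x, y) = - 18 x^{2} y - 12 x \cos{\left(2 x \right)} + \frac{9 y}{2} - 6 \sin{\left(2 x \right)} identically.
Matching coefficients of the independent functions:
  [y]:  \frac{3 A}{2} = \frac{9}{2}
  [x \cos{\left(2 x \right)}]:  - 2 A B = -12
  [x^{2} y]:  - 2 A^{2} = -18
  [\sin{\left(2 x \right)}]:  - 3 B = -6
Solving: A = 3, B = 2.
Check against the point condition:
  u(0, 0) = 2  ⟹  B = 2  ✓
Hence u(x, y) = 3 x y + 2 \cos{\left(2 x \right)}.

Answer: u(x, y) = 3 x y + 2 \cos{\left(2 x \right)}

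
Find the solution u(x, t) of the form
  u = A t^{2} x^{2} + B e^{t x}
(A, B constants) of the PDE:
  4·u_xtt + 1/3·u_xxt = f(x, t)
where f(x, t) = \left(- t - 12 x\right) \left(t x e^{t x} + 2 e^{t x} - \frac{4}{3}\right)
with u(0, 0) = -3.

Substitute the ansatz u = A t^{2} x^{2} + B e^{t x} into the left-hand side.
Derivatives of the ansatz:
  u_xtt = 4 A x + B t x^{2} e^{t x} + 2 B x e^{t x}
  u_xxt = 4 A t + B t^{2} x e^{t x} + 2 B t e^{t x}
Term by term:
  4·u_xtt = 16 A x + 4 B t x^{2} e^{t x} + 8 B x e^{t x}
  1/3·u_xxt = \frac{4 A t}{3} + \frac{B t^{2} x e^{t x}}{3} + \frac{2 B t e^{t x}}{3}
So the left-hand side equals
  \frac{4 A t}{3} + 16 A x + \frac{B t^{2} x e^{t x}}{3} + 4 B t x^{2} e^{t x} + \frac{2 B t e^{t x}}{3} + 8 B x e^{t x}
This must equal f(x, t) identically; expanded, f = - t^{2} x e^{t x} - 12 t x^{2} e^{t x} - 2 t e^{t x} + \frac{4 t}{3} - 24 x e^{t x} + 16 x.
Matching coefficients of the independent functions:
  [t]:  \frac{4 A}{3} = \frac{4}{3}
  [x]:  16 A = 16
  [t e^{t x}]:  \frac{2 B}{3} = -2
  [x e^{t x}]:  8 B = -24
  [t x^{2} e^{t x}]:  4 B = -12
  [t^{2} x e^{t x}]:  \frac{B}{3} = -1
Solving: A = 1, B = -3.
Check against the point condition:
  u(0, 0) = -3  ⟹  B = -3  ✓
Hence u(x, t) = t^{2} x^{2} - 3 e^{t x}.

Answer: u(x, t) = t^{2} x^{2} - 3 e^{t x}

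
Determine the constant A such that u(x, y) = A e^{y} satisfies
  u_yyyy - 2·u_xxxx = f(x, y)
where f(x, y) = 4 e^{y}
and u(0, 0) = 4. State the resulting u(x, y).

Substitute the ansatz u = A e^{y} into the left-hand side.
Derivatives of the ansatz:
  u_yyyy = A e^{y}
  u_xxxx = 0
Term by term:
  u_yyyy = A e^{y}
  -2·u_xxxx = 0
So the left-hand side equals
  A e^{y}
This must equal f(x, y) = 4 e^{y} identically.
Matching coefficients of the independent functions:
  [e^{y}]:  A = 4
Solving: A = 4.
Check against the point condition:
  u(0, 0) = 4  ⟹  A = 4  ✓
Hence u(x, y) = 4 e^{y}.

Answer: u(x, y) = 4 e^{y}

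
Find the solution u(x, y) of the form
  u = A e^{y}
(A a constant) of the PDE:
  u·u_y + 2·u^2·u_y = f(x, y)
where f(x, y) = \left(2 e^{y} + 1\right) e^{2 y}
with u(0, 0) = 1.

Substitute the ansatz u = A e^{y} into the left-hand side.
Derivatives of the ansatz:
  u_y = A e^{y}
Term by term:
  u·u_y = A^{2} e^{2 y}
  2·u^2·u_y = 2 A^{3} e^{3 y}
So the left-hand side equals
  2 A^{3} e^{3 y} + A^{2} e^{2 y}
This must equal f(x, y) identically; expanded, f = 2 e^{3 y} + e^{2 y}.
Matching coefficients of the independent functions:
  [e^{2 y}]:  A^{2} = 1
  [e^{3 y}]:  2 A^{3} = 2
Solving: A = 1.
Check against the point condition:
  u(0, 0) = 1  ⟹  A = 1  ✓
Hence u(x, y) = e^{y}.

Answer: u(x, y) = e^{y}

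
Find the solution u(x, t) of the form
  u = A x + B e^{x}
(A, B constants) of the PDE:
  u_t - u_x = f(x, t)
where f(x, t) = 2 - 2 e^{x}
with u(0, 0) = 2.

Answer: u(x, t) = - 2 x + 2 e^{x}

Derivation:
Substitute the ansatz u = A x + B e^{x} into the left-hand side.
Derivatives of the ansatz:
  u_t = 0
  u_x = A + B e^{x}
Term by term:
  u_t = 0
  -u_x = - A - B e^{x}
So the left-hand side equals
  - A - B e^{x}
This must equal f(x, t) = 2 - 2 e^{x} identically.
Matching coefficients of the independent functions:
  [constant term]:  - A = 2
  [e^{x}]:  - B = -2
Solving: A = -2, B = 2.
Check against the point condition:
  u(0, 0) = 2  ⟹  B = 2  ✓
Hence u(x, t) = - 2 x + 2 e^{x}.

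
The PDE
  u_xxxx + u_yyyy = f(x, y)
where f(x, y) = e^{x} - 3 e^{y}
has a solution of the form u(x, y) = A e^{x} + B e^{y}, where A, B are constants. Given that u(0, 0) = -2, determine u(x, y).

Substitute the ansatz u = A e^{x} + B e^{y} into the left-hand side.
Derivatives of the ansatz:
  u_xxxx = A e^{x}
  u_yyyy = B e^{y}
Term by term:
  u_xxxx = A e^{x}
  u_yyyy = B e^{y}
So the left-hand side equals
  A e^{x} + B e^{y}
This must equal f(x, y) = e^{x} - 3 e^{y} identically.
Matching coefficients of the independent functions:
  [e^{x}]:  A = 1
  [e^{y}]:  B = -3
Solving: A = 1, B = -3.
Check against the point condition:
  u(0, 0) = -2  ⟹  A + B = -2  ✓
Hence u(x, y) = e^{x} - 3 e^{y}.

Answer: u(x, y) = e^{x} - 3 e^{y}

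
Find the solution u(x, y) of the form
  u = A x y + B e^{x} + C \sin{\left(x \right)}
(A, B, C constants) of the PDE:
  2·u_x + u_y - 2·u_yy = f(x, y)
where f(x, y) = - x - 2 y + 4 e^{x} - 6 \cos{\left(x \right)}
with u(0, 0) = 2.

Substitute the ansatz u = A x y + B e^{x} + C \sin{\left(x \right)} into the left-hand side.
Derivatives of the ansatz:
  u_x = A y + B e^{x} + C \cos{\left(x \right)}
  u_y = A x
  u_yy = 0
Term by term:
  2·u_x = 2 A y + 2 B e^{x} + 2 C \cos{\left(x \right)}
  u_y = A x
  -2·u_yy = 0
So the left-hand side equals
  A x + 2 A y + 2 B e^{x} + 2 C \cos{\left(x \right)}
This must equal f(x, y) = - x - 2 y + 4 e^{x} - 6 \cos{\left(x \right)} identically.
Matching coefficients of the independent functions:
  [x]:  A = -1
  [y]:  2 A = -2
  [e^{x}]:  2 B = 4
  [\cos{\left(x \right)}]:  2 C = -6
Solving: A = -1, B = 2, C = -3.
Check against the point condition:
  u(0, 0) = 2  ⟹  B = 2  ✓
Hence u(x, y) = - x y + 2 e^{x} - 3 \sin{\left(x \right)}.

Answer: u(x, y) = - x y + 2 e^{x} - 3 \sin{\left(x \right)}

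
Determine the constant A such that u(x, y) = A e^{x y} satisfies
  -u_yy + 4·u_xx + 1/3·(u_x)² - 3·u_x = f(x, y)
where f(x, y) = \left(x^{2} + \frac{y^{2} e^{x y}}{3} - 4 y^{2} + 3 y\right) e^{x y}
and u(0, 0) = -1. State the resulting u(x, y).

Answer: u(x, y) = - e^{x y}

Derivation:
Substitute the ansatz u = A e^{x y} into the left-hand side.
Derivatives of the ansatz:
  u_yy = A x^{2} e^{x y}
  u_xx = A y^{2} e^{x y}
  u_x = A y e^{x y}
Term by term:
  -u_yy = - A x^{2} e^{x y}
  4·u_xx = 4 A y^{2} e^{x y}
  1/3·(u_x)² = \frac{A^{2} y^{2} e^{2 x y}}{3}
  -3·u_x = - 3 A y e^{x y}
So the left-hand side equals
  \frac{A^{2} y^{2} e^{2 x y}}{3} - A x^{2} e^{x y} + 4 A y^{2} e^{x y} - 3 A y e^{x y}
This must equal f(x, y) identically; expanded, f = x^{2} e^{x y} + \frac{y^{2} e^{2 x y}}{3} - 4 y^{2} e^{x y} + 3 y e^{x y}.
Matching coefficients of the independent functions:
  [x^{2} e^{x y}]:  - A = 1
  [y e^{x y}]:  - 3 A = 3
  [y^{2} e^{x y}]:  4 A = -4
  [y^{2} e^{2 x y}]:  \frac{A^{2}}{3} = \frac{1}{3}
Solving: A = -1.
Check against the point condition:
  u(0, 0) = -1  ⟹  A = -1  ✓
Hence u(x, y) = - e^{x y}.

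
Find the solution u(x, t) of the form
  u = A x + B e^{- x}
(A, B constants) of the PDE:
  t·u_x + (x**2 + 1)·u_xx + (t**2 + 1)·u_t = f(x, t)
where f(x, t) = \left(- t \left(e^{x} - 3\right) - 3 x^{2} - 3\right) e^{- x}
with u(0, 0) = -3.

Answer: u(x, t) = - x - 3 e^{- x}

Derivation:
Substitute the ansatz u = A x + B e^{- x} into the left-hand side.
Derivatives of the ansatz:
  u_x = A - B e^{- x}
  u_xx = B e^{- x}
  u_t = 0
Term by term:
  t·u_x = A t - B t e^{- x}
  (x**2 + 1)·u_xx = B x^{2} e^{- x} + B e^{- x}
  (t**2 + 1)·u_t = 0
So the left-hand side equals
  A t - B t e^{- x} + B x^{2} e^{- x} + B e^{- x}
This must equal f(x, t) identically; expanded, f = - t + 3 t e^{- x} - 3 x^{2} e^{- x} - 3 e^{- x}.
Matching coefficients of the independent functions:
  [t]:  A = -1
  [t e^{- x}]:  - B = 3
  [x^{2} e^{- x}, e^{- x}]:  B = -3
Solving: A = -1, B = -3.
Check against the point condition:
  u(0, 0) = -3  ⟹  B = -3  ✓
Hence u(x, t) = - x - 3 e^{- x}.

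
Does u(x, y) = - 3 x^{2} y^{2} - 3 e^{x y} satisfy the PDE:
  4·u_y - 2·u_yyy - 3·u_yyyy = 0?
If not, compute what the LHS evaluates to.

Answer: No, the LHS evaluates to 3 x \left(3 x^{3} e^{x y} + 2 x^{2} e^{x y} - 8 x y - 4 e^{x y}\right)

Derivation:
Evaluate each term of the left-hand side for u = - 3 x^{2} y^{2} - 3 e^{x y}.
Derivatives:
  u_y = - 6 x^{2} y - 3 x e^{x y}
  u_yyy = - 3 x^{3} e^{x y}
  u_yyyy = - 3 x^{4} e^{x y}
Terms:
  4·u_y = 12 x \left(- 2 x y - e^{x y}\right)
  -2·u_yyy = 6 x^{3} e^{x y}
  -3·u_yyyy = 9 x^{4} e^{x y}
Sum: LHS = 3 x \left(3 x^{3} e^{x y} + 2 x^{2} e^{x y} - 8 x y - 4 e^{x y}\right)
Given right-hand side: 0. Difference LHS − RHS = 3 x \left(3 x^{3} e^{x y} + 2 x^{2} e^{x y} - 8 x y - 4 e^{x y}\right) ≠ 0, so u is not a solution.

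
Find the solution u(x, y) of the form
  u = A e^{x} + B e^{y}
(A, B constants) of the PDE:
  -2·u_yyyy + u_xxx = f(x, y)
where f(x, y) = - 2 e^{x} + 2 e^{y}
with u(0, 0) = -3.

Substitute the ansatz u = A e^{x} + B e^{y} into the left-hand side.
Derivatives of the ansatz:
  u_yyyy = B e^{y}
  u_xxx = A e^{x}
Term by term:
  -2·u_yyyy = - 2 B e^{y}
  u_xxx = A e^{x}
So the left-hand side equals
  A e^{x} - 2 B e^{y}
This must equal f(x, y) = - 2 e^{x} + 2 e^{y} identically.
Matching coefficients of the independent functions:
  [e^{x}]:  A = -2
  [e^{y}]:  - 2 B = 2
Solving: A = -2, B = -1.
Check against the point condition:
  u(0, 0) = -3  ⟹  A + B = -3  ✓
Hence u(x, y) = - 2 e^{x} - e^{y}.

Answer: u(x, y) = - 2 e^{x} - e^{y}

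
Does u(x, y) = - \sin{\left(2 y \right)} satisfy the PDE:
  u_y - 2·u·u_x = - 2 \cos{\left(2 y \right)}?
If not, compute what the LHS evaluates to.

Evaluate each term of the left-hand side for u = - \sin{\left(2 y \right)}.
Derivatives:
  u_y = - 2 \cos{\left(2 y \right)}
  u_x = 0
Terms:
  u_y = - 2 \cos{\left(2 y \right)}
  -2·u·u_x = 0
Sum: LHS = - 2 \cos{\left(2 y \right)}
This is exactly the given right-hand side, so u is a solution.

Answer: Yes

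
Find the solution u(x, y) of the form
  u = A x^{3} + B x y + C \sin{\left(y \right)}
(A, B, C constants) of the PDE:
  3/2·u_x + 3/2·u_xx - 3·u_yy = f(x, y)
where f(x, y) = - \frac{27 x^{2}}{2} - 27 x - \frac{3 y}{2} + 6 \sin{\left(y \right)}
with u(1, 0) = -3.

Substitute the ansatz u = A x^{3} + B x y + C \sin{\left(y \right)} into the left-hand side.
Derivatives of the ansatz:
  u_x = 3 A x^{2} + B y
  u_xx = 6 A x
  u_yy = - C \sin{\left(y \right)}
Term by term:
  3/2·u_x = \frac{9 A x^{2}}{2} + \frac{3 B y}{2}
  3/2·u_xx = 9 A x
  -3·u_yy = 3 C \sin{\left(y \right)}
So the left-hand side equals
  \frac{9 A x^{2}}{2} + 9 A x + \frac{3 B y}{2} + 3 C \sin{\left(y \right)}
This must equal f(x, y) = - \frac{27 x^{2}}{2} - 27 x - \frac{3 y}{2} + 6 \sin{\left(y \right)} identically.
Matching coefficients of the independent functions:
  [x]:  9 A = -27
  [x^{2}]:  \frac{9 A}{2} = - \frac{27}{2}
  [y]:  \frac{3 B}{2} = - \frac{3}{2}
  [\sin{\left(y \right)}]:  3 C = 6
Solving: A = -3, B = -1, C = 2.
Check against the point condition:
  u(1, 0) = -3  ⟹  A = -3  ✓
Hence u(x, y) = - 3 x^{3} - x y + 2 \sin{\left(y \right)}.

Answer: u(x, y) = - 3 x^{3} - x y + 2 \sin{\left(y \right)}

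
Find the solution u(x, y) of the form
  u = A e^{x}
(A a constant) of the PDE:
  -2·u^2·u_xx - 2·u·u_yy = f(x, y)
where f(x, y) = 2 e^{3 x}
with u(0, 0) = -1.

Substitute the ansatz u = A e^{x} into the left-hand side.
Derivatives of the ansatz:
  u_xx = A e^{x}
  u_yy = 0
Term by term:
  -2·u^2·u_xx = - 2 A^{3} e^{3 x}
  -2·u·u_yy = 0
So the left-hand side equals
  - 2 A^{3} e^{3 x}
This must equal f(x, y) = 2 e^{3 x} identically.
Matching coefficients of the independent functions:
  [e^{3 x}]:  - 2 A^{3} = 2
Solving: A = -1.
Check against the point condition:
  u(0, 0) = -1  ⟹  A = -1  ✓
Hence u(x, y) = - e^{x}.

Answer: u(x, y) = - e^{x}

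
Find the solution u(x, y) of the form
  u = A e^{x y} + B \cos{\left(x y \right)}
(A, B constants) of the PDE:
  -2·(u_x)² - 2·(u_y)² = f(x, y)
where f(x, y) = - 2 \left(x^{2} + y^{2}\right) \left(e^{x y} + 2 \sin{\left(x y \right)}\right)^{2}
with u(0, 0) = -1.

Substitute the ansatz u = A e^{x y} + B \cos{\left(x y \right)} into the left-hand side.
Derivatives of the ansatz:
  u_x = A y e^{x y} - B y \sin{\left(x y \right)}
  u_y = A x e^{x y} - B x \sin{\left(x y \right)}
Term by term:
  -2·(u_x)² = - 2 A^{2} y^{2} e^{2 x y} + 4 A B y^{2} e^{x y} \sin{\left(x y \right)} - 2 B^{2} y^{2} \sin^{2}{\left(x y \right)}
  -2·(u_y)² = - 2 A^{2} x^{2} e^{2 x y} + 4 A B x^{2} e^{x y} \sin{\left(x y \right)} - 2 B^{2} x^{2} \sin^{2}{\left(x y \right)}
So the left-hand side equals
  - 2 A^{2} x^{2} e^{2 x y} - 2 A^{2} y^{2} e^{2 x y} + 4 A B x^{2} e^{x y} \sin{\left(x y \right)} + 4 A B y^{2} e^{x y} \sin{\left(x y \right)} - 2 B^{2} x^{2} \sin^{2}{\left(x y \right)} - 2 B^{2} y^{2} \sin^{2}{\left(x y \right)}
This must equal f(x, y) identically; expanded, f = - 2 x^{2} e^{2 x y} - 8 x^{2} e^{x y} \sin{\left(x y \right)} - 8 x^{2} \sin^{2}{\left(x y \right)} - 2 y^{2} e^{2 x y} - 8 y^{2} e^{x y} \sin{\left(x y \right)} - 8 y^{2} \sin^{2}{\left(x y \right)}.
Matching coefficients of the independent functions:
  [x^{2} e^{2 x y}, y^{2} e^{2 x y}]:  - 2 A^{2} = -2
  [x^{2} \sin^{2}{\left(x y \right)}, y^{2} \sin^{2}{\left(x y \right)}]:  - 2 B^{2} = -8
  [x^{2} e^{x y} \sin{\left(x y \right)}, y^{2} e^{x y} \sin{\left(x y \right)}]:  4 A B = -8
These equations allow (A, B) = (-1, 2) or (1, -2).
Impose the point condition(s):
  u(0, 0) = -1  ⟹  A + B = -1
Only A = 1, B = -2 satisfies everything.
Hence u(x, y) = e^{x y} - 2 \cos{\left(x y \right)}.

Answer: u(x, y) = e^{x y} - 2 \cos{\left(x y \right)}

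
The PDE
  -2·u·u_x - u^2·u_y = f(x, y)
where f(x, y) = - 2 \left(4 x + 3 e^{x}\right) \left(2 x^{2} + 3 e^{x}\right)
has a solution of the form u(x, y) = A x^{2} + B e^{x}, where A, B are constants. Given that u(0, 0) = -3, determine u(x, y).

Substitute the ansatz u = A x^{2} + B e^{x} into the left-hand side.
Derivatives of the ansatz:
  u_x = 2 A x + B e^{x}
  u_y = 0
Term by term:
  -2·u·u_x = - 4 A^{2} x^{3} - 2 A B x^{2} e^{x} - 4 A B x e^{x} - 2 B^{2} e^{2 x}
  -u^2·u_y = 0
So the left-hand side equals
  - 4 A^{2} x^{3} - 2 A B x^{2} e^{x} - 4 A B x e^{x} - 2 B^{2} e^{2 x}
This must equal f(x, y) identically; expanded, f = - 16 x^{3} - 12 x^{2} e^{x} - 24 x e^{x} - 18 e^{2 x}.
Matching coefficients of the independent functions:
  [x^{3}]:  - 4 A^{2} = -16
  [x e^{x}]:  - 4 A B = -24
  [x^{2} e^{x}]:  - 2 A B = -12
  [e^{2 x}]:  - 2 B^{2} = -18
These equations allow (A, B) = (-2, -3) or (2, 3).
Impose the point condition(s):
  u(0, 0) = -3  ⟹  B = -3
Only A = -2, B = -3 satisfies everything.
Hence u(x, y) = - 2 x^{2} - 3 e^{x}.

Answer: u(x, y) = - 2 x^{2} - 3 e^{x}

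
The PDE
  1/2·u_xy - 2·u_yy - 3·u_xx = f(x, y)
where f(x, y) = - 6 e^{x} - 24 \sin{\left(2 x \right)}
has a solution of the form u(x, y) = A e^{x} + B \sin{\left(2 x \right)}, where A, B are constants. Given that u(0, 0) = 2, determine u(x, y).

Substitute the ansatz u = A e^{x} + B \sin{\left(2 x \right)} into the left-hand side.
Derivatives of the ansatz:
  u_xy = 0
  u_yy = 0
  u_xx = A e^{x} - 4 B \sin{\left(2 x \right)}
Term by term:
  1/2·u_xy = 0
  -2·u_yy = 0
  -3·u_xx = - 3 A e^{x} + 12 B \sin{\left(2 x \right)}
So the left-hand side equals
  - 3 A e^{x} + 12 B \sin{\left(2 x \right)}
This must equal f(x, y) = - 6 e^{x} - 24 \sin{\left(2 x \right)} identically.
Matching coefficients of the independent functions:
  [e^{x}]:  - 3 A = -6
  [\sin{\left(2 x \right)}]:  12 B = -24
Solving: A = 2, B = -2.
Check against the point condition:
  u(0, 0) = 2  ⟹  A = 2  ✓
Hence u(x, y) = 2 e^{x} - 2 \sin{\left(2 x \right)}.

Answer: u(x, y) = 2 e^{x} - 2 \sin{\left(2 x \right)}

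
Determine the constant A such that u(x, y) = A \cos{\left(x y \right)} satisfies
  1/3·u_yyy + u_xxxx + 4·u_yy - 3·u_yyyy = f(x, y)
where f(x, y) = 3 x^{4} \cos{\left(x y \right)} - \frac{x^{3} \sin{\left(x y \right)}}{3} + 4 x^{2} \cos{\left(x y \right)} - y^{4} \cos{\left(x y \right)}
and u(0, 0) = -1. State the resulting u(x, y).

Substitute the ansatz u = A \cos{\left(x y \right)} into the left-hand side.
Derivatives of the ansatz:
  u_yyy = A x^{3} \sin{\left(x y \right)}
  u_xxxx = A y^{4} \cos{\left(x y \right)}
  u_yy = - A x^{2} \cos{\left(x y \right)}
  u_yyyy = A x^{4} \cos{\left(x y \right)}
Term by term:
  1/3·u_yyy = \frac{A x^{3} \sin{\left(x y \right)}}{3}
  u_xxxx = A y^{4} \cos{\left(x y \right)}
  4·u_yy = - 4 A x^{2} \cos{\left(x y \right)}
  -3·u_yyyy = - 3 A x^{4} \cos{\left(x y \right)}
So the left-hand side equals
  - 3 A x^{4} \cos{\left(x y \right)} + \frac{A x^{3} \sin{\left(x y \right)}}{3} - 4 A x^{2} \cos{\left(x y \right)} + A y^{4} \cos{\left(x y \right)}
This must equal f(x, y) = 3 x^{4} \cos{\left(x y \right)} - \frac{x^{3} \sin{\left(x y \right)}}{3} + 4 x^{2} \cos{\left(x y \right)} - y^{4} \cos{\left(x y \right)} identically.
Matching coefficients of the independent functions:
  [x^{2} \cos{\left(x y \right)}]:  - 4 A = 4
  [x^{3} \sin{\left(x y \right)}]:  \frac{A}{3} = - \frac{1}{3}
  [x^{4} \cos{\left(x y \right)}]:  - 3 A = 3
  [y^{4} \cos{\left(x y \right)}]:  A = -1
Solving: A = -1.
Check against the point condition:
  u(0, 0) = -1  ⟹  A = -1  ✓
Hence u(x, y) = - \cos{\left(x y \right)}.

Answer: u(x, y) = - \cos{\left(x y \right)}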